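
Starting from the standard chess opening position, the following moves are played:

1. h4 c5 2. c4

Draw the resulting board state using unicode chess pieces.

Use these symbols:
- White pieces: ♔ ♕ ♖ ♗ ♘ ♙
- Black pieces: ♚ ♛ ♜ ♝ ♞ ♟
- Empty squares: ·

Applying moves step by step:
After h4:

♜ ♞ ♝ ♛ ♚ ♝ ♞ ♜
♟ ♟ ♟ ♟ ♟ ♟ ♟ ♟
· · · · · · · ·
· · · · · · · ·
· · · · · · · ♙
· · · · · · · ·
♙ ♙ ♙ ♙ ♙ ♙ ♙ ·
♖ ♘ ♗ ♕ ♔ ♗ ♘ ♖


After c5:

♜ ♞ ♝ ♛ ♚ ♝ ♞ ♜
♟ ♟ · ♟ ♟ ♟ ♟ ♟
· · · · · · · ·
· · ♟ · · · · ·
· · · · · · · ♙
· · · · · · · ·
♙ ♙ ♙ ♙ ♙ ♙ ♙ ·
♖ ♘ ♗ ♕ ♔ ♗ ♘ ♖


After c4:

♜ ♞ ♝ ♛ ♚ ♝ ♞ ♜
♟ ♟ · ♟ ♟ ♟ ♟ ♟
· · · · · · · ·
· · ♟ · · · · ·
· · ♙ · · · · ♙
· · · · · · · ·
♙ ♙ · ♙ ♙ ♙ ♙ ·
♖ ♘ ♗ ♕ ♔ ♗ ♘ ♖



  a b c d e f g h
  ─────────────────
8│♜ ♞ ♝ ♛ ♚ ♝ ♞ ♜│8
7│♟ ♟ · ♟ ♟ ♟ ♟ ♟│7
6│· · · · · · · ·│6
5│· · ♟ · · · · ·│5
4│· · ♙ · · · · ♙│4
3│· · · · · · · ·│3
2│♙ ♙ · ♙ ♙ ♙ ♙ ·│2
1│♖ ♘ ♗ ♕ ♔ ♗ ♘ ♖│1
  ─────────────────
  a b c d e f g h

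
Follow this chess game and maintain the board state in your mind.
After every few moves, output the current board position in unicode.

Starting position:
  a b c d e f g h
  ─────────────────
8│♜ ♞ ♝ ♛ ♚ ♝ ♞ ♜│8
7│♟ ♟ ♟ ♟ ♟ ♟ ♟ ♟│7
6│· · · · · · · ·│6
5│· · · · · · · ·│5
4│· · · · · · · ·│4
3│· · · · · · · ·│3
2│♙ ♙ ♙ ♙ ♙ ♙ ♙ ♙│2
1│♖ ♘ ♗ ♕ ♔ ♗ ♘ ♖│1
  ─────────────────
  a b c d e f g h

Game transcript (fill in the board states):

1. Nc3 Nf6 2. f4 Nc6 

  a b c d e f g h
  ─────────────────
8│♜ · ♝ ♛ ♚ ♝ · ♜│8
7│♟ ♟ ♟ ♟ ♟ ♟ ♟ ♟│7
6│· · ♞ · · ♞ · ·│6
5│· · · · · · · ·│5
4│· · · · · ♙ · ·│4
3│· · ♘ · · · · ·│3
2│♙ ♙ ♙ ♙ ♙ · ♙ ♙│2
1│♖ · ♗ ♕ ♔ ♗ ♘ ♖│1
  ─────────────────
  a b c d e f g h

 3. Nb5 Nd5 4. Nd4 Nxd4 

  a b c d e f g h
  ─────────────────
8│♜ · ♝ ♛ ♚ ♝ · ♜│8
7│♟ ♟ ♟ ♟ ♟ ♟ ♟ ♟│7
6│· · · · · · · ·│6
5│· · · ♞ · · · ·│5
4│· · · ♞ · ♙ · ·│4
3│· · · · · · · ·│3
2│♙ ♙ ♙ ♙ ♙ · ♙ ♙│2
1│♖ · ♗ ♕ ♔ ♗ ♘ ♖│1
  ─────────────────
  a b c d e f g h

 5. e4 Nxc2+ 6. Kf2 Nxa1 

  a b c d e f g h
  ─────────────────
8│♜ · ♝ ♛ ♚ ♝ · ♜│8
7│♟ ♟ ♟ ♟ ♟ ♟ ♟ ♟│7
6│· · · · · · · ·│6
5│· · · ♞ · · · ·│5
4│· · · · ♙ ♙ · ·│4
3│· · · · · · · ·│3
2│♙ ♙ · ♙ · ♔ ♙ ♙│2
1│♞ · ♗ ♕ · ♗ ♘ ♖│1
  ─────────────────
  a b c d e f g h

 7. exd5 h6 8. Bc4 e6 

  a b c d e f g h
  ─────────────────
8│♜ · ♝ ♛ ♚ ♝ · ♜│8
7│♟ ♟ ♟ ♟ · ♟ ♟ ·│7
6│· · · · ♟ · · ♟│6
5│· · · ♙ · · · ·│5
4│· · ♗ · · ♙ · ·│4
3│· · · · · · · ·│3
2│♙ ♙ · ♙ · ♔ ♙ ♙│2
1│♞ · ♗ ♕ · · ♘ ♖│1
  ─────────────────
  a b c d e f g h

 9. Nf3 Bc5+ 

  a b c d e f g h
  ─────────────────
8│♜ · ♝ ♛ ♚ · · ♜│8
7│♟ ♟ ♟ ♟ · ♟ ♟ ·│7
6│· · · · ♟ · · ♟│6
5│· · ♝ ♙ · · · ·│5
4│· · ♗ · · ♙ · ·│4
3│· · · · · ♘ · ·│3
2│♙ ♙ · ♙ · ♔ ♙ ♙│2
1│♞ · ♗ ♕ · · · ♖│1
  ─────────────────
  a b c d e f g h


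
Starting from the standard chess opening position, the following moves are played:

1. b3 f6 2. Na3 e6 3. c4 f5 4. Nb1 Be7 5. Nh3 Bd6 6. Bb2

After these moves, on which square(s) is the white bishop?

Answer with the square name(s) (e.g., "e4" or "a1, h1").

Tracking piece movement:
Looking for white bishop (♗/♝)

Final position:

  a b c d e f g h
  ─────────────────
8│♜ ♞ ♝ ♛ ♚ · ♞ ♜│8
7│♟ ♟ ♟ ♟ · · ♟ ♟│7
6│· · · ♝ ♟ · · ·│6
5│· · · · · ♟ · ·│5
4│· · ♙ · · · · ·│4
3│· ♙ · · · · · ♘│3
2│♙ ♗ · ♙ ♙ ♙ ♙ ♙│2
1│♖ ♘ · ♕ ♔ ♗ · ♖│1
  ─────────────────
  a b c d e f g h


b2, f1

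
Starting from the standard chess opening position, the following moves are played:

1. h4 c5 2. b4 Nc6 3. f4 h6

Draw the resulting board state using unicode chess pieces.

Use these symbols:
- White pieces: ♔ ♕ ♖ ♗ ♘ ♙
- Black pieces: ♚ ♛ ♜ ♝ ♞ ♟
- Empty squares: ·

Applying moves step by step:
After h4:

♜ ♞ ♝ ♛ ♚ ♝ ♞ ♜
♟ ♟ ♟ ♟ ♟ ♟ ♟ ♟
· · · · · · · ·
· · · · · · · ·
· · · · · · · ♙
· · · · · · · ·
♙ ♙ ♙ ♙ ♙ ♙ ♙ ·
♖ ♘ ♗ ♕ ♔ ♗ ♘ ♖


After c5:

♜ ♞ ♝ ♛ ♚ ♝ ♞ ♜
♟ ♟ · ♟ ♟ ♟ ♟ ♟
· · · · · · · ·
· · ♟ · · · · ·
· · · · · · · ♙
· · · · · · · ·
♙ ♙ ♙ ♙ ♙ ♙ ♙ ·
♖ ♘ ♗ ♕ ♔ ♗ ♘ ♖


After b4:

♜ ♞ ♝ ♛ ♚ ♝ ♞ ♜
♟ ♟ · ♟ ♟ ♟ ♟ ♟
· · · · · · · ·
· · ♟ · · · · ·
· ♙ · · · · · ♙
· · · · · · · ·
♙ · ♙ ♙ ♙ ♙ ♙ ·
♖ ♘ ♗ ♕ ♔ ♗ ♘ ♖


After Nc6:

♜ · ♝ ♛ ♚ ♝ ♞ ♜
♟ ♟ · ♟ ♟ ♟ ♟ ♟
· · ♞ · · · · ·
· · ♟ · · · · ·
· ♙ · · · · · ♙
· · · · · · · ·
♙ · ♙ ♙ ♙ ♙ ♙ ·
♖ ♘ ♗ ♕ ♔ ♗ ♘ ♖


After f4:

♜ · ♝ ♛ ♚ ♝ ♞ ♜
♟ ♟ · ♟ ♟ ♟ ♟ ♟
· · ♞ · · · · ·
· · ♟ · · · · ·
· ♙ · · · ♙ · ♙
· · · · · · · ·
♙ · ♙ ♙ ♙ · ♙ ·
♖ ♘ ♗ ♕ ♔ ♗ ♘ ♖


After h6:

♜ · ♝ ♛ ♚ ♝ ♞ ♜
♟ ♟ · ♟ ♟ ♟ ♟ ·
· · ♞ · · · · ♟
· · ♟ · · · · ·
· ♙ · · · ♙ · ♙
· · · · · · · ·
♙ · ♙ ♙ ♙ · ♙ ·
♖ ♘ ♗ ♕ ♔ ♗ ♘ ♖



  a b c d e f g h
  ─────────────────
8│♜ · ♝ ♛ ♚ ♝ ♞ ♜│8
7│♟ ♟ · ♟ ♟ ♟ ♟ ·│7
6│· · ♞ · · · · ♟│6
5│· · ♟ · · · · ·│5
4│· ♙ · · · ♙ · ♙│4
3│· · · · · · · ·│3
2│♙ · ♙ ♙ ♙ · ♙ ·│2
1│♖ ♘ ♗ ♕ ♔ ♗ ♘ ♖│1
  ─────────────────
  a b c d e f g h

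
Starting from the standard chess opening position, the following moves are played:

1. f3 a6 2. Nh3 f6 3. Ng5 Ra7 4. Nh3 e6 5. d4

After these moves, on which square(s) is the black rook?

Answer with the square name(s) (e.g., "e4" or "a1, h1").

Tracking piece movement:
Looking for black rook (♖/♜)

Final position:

  a b c d e f g h
  ─────────────────
8│· ♞ ♝ ♛ ♚ ♝ ♞ ♜│8
7│♜ ♟ ♟ ♟ · · ♟ ♟│7
6│♟ · · · ♟ ♟ · ·│6
5│· · · · · · · ·│5
4│· · · ♙ · · · ·│4
3│· · · · · ♙ · ♘│3
2│♙ ♙ ♙ · ♙ · ♙ ♙│2
1│♖ ♘ ♗ ♕ ♔ ♗ · ♖│1
  ─────────────────
  a b c d e f g h


a7, h8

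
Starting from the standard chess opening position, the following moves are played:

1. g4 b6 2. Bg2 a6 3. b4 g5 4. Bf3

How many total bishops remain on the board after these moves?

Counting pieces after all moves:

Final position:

  a b c d e f g h
  ─────────────────
8│♜ ♞ ♝ ♛ ♚ ♝ ♞ ♜│8
7│· · ♟ ♟ ♟ ♟ · ♟│7
6│♟ ♟ · · · · · ·│6
5│· · · · · · ♟ ·│5
4│· ♙ · · · · ♙ ·│4
3│· · · · · ♗ · ·│3
2│♙ · ♙ ♙ ♙ ♙ · ♙│2
1│♖ ♘ ♗ ♕ ♔ · ♘ ♖│1
  ─────────────────
  a b c d e f g h


4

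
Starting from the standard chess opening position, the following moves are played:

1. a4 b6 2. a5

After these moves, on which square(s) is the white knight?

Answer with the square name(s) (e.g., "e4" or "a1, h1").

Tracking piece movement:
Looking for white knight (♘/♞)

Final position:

  a b c d e f g h
  ─────────────────
8│♜ ♞ ♝ ♛ ♚ ♝ ♞ ♜│8
7│♟ · ♟ ♟ ♟ ♟ ♟ ♟│7
6│· ♟ · · · · · ·│6
5│♙ · · · · · · ·│5
4│· · · · · · · ·│4
3│· · · · · · · ·│3
2│· ♙ ♙ ♙ ♙ ♙ ♙ ♙│2
1│♖ ♘ ♗ ♕ ♔ ♗ ♘ ♖│1
  ─────────────────
  a b c d e f g h


b1, g1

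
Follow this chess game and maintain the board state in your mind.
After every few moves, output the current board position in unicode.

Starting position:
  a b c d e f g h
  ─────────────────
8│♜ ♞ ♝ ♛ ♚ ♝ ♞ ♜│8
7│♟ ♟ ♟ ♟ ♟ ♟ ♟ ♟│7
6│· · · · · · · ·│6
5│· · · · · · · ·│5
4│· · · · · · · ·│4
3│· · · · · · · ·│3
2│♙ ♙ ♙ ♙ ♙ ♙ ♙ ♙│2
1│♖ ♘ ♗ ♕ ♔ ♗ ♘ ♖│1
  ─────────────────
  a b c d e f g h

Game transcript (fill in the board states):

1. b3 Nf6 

  a b c d e f g h
  ─────────────────
8│♜ ♞ ♝ ♛ ♚ ♝ · ♜│8
7│♟ ♟ ♟ ♟ ♟ ♟ ♟ ♟│7
6│· · · · · ♞ · ·│6
5│· · · · · · · ·│5
4│· · · · · · · ·│4
3│· ♙ · · · · · ·│3
2│♙ · ♙ ♙ ♙ ♙ ♙ ♙│2
1│♖ ♘ ♗ ♕ ♔ ♗ ♘ ♖│1
  ─────────────────
  a b c d e f g h

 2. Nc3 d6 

  a b c d e f g h
  ─────────────────
8│♜ ♞ ♝ ♛ ♚ ♝ · ♜│8
7│♟ ♟ ♟ · ♟ ♟ ♟ ♟│7
6│· · · ♟ · ♞ · ·│6
5│· · · · · · · ·│5
4│· · · · · · · ·│4
3│· ♙ ♘ · · · · ·│3
2│♙ · ♙ ♙ ♙ ♙ ♙ ♙│2
1│♖ · ♗ ♕ ♔ ♗ ♘ ♖│1
  ─────────────────
  a b c d e f g h

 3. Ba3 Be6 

  a b c d e f g h
  ─────────────────
8│♜ ♞ · ♛ ♚ ♝ · ♜│8
7│♟ ♟ ♟ · ♟ ♟ ♟ ♟│7
6│· · · ♟ ♝ ♞ · ·│6
5│· · · · · · · ·│5
4│· · · · · · · ·│4
3│♗ ♙ ♘ · · · · ·│3
2│♙ · ♙ ♙ ♙ ♙ ♙ ♙│2
1│♖ · · ♕ ♔ ♗ ♘ ♖│1
  ─────────────────
  a b c d e f g h

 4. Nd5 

  a b c d e f g h
  ─────────────────
8│♜ ♞ · ♛ ♚ ♝ · ♜│8
7│♟ ♟ ♟ · ♟ ♟ ♟ ♟│7
6│· · · ♟ ♝ ♞ · ·│6
5│· · · ♘ · · · ·│5
4│· · · · · · · ·│4
3│♗ ♙ · · · · · ·│3
2│♙ · ♙ ♙ ♙ ♙ ♙ ♙│2
1│♖ · · ♕ ♔ ♗ ♘ ♖│1
  ─────────────────
  a b c d e f g h


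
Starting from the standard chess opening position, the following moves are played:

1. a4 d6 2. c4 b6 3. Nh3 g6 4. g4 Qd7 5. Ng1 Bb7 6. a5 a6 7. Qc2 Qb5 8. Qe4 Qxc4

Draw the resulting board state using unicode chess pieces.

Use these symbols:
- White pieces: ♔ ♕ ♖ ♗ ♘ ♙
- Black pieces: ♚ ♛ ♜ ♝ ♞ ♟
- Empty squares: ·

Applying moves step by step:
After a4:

♜ ♞ ♝ ♛ ♚ ♝ ♞ ♜
♟ ♟ ♟ ♟ ♟ ♟ ♟ ♟
· · · · · · · ·
· · · · · · · ·
♙ · · · · · · ·
· · · · · · · ·
· ♙ ♙ ♙ ♙ ♙ ♙ ♙
♖ ♘ ♗ ♕ ♔ ♗ ♘ ♖


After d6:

♜ ♞ ♝ ♛ ♚ ♝ ♞ ♜
♟ ♟ ♟ · ♟ ♟ ♟ ♟
· · · ♟ · · · ·
· · · · · · · ·
♙ · · · · · · ·
· · · · · · · ·
· ♙ ♙ ♙ ♙ ♙ ♙ ♙
♖ ♘ ♗ ♕ ♔ ♗ ♘ ♖


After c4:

♜ ♞ ♝ ♛ ♚ ♝ ♞ ♜
♟ ♟ ♟ · ♟ ♟ ♟ ♟
· · · ♟ · · · ·
· · · · · · · ·
♙ · ♙ · · · · ·
· · · · · · · ·
· ♙ · ♙ ♙ ♙ ♙ ♙
♖ ♘ ♗ ♕ ♔ ♗ ♘ ♖


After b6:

♜ ♞ ♝ ♛ ♚ ♝ ♞ ♜
♟ · ♟ · ♟ ♟ ♟ ♟
· ♟ · ♟ · · · ·
· · · · · · · ·
♙ · ♙ · · · · ·
· · · · · · · ·
· ♙ · ♙ ♙ ♙ ♙ ♙
♖ ♘ ♗ ♕ ♔ ♗ ♘ ♖


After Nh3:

♜ ♞ ♝ ♛ ♚ ♝ ♞ ♜
♟ · ♟ · ♟ ♟ ♟ ♟
· ♟ · ♟ · · · ·
· · · · · · · ·
♙ · ♙ · · · · ·
· · · · · · · ♘
· ♙ · ♙ ♙ ♙ ♙ ♙
♖ ♘ ♗ ♕ ♔ ♗ · ♖


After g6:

♜ ♞ ♝ ♛ ♚ ♝ ♞ ♜
♟ · ♟ · ♟ ♟ · ♟
· ♟ · ♟ · · ♟ ·
· · · · · · · ·
♙ · ♙ · · · · ·
· · · · · · · ♘
· ♙ · ♙ ♙ ♙ ♙ ♙
♖ ♘ ♗ ♕ ♔ ♗ · ♖


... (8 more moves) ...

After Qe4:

♜ ♞ · · ♚ ♝ ♞ ♜
· ♝ ♟ · ♟ ♟ · ♟
♟ ♟ · ♟ · · ♟ ·
♙ ♛ · · · · · ·
· · ♙ · ♕ · ♙ ·
· · · · · · · ·
· ♙ · ♙ ♙ ♙ · ♙
♖ ♘ ♗ · ♔ ♗ ♘ ♖


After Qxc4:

♜ ♞ · · ♚ ♝ ♞ ♜
· ♝ ♟ · ♟ ♟ · ♟
♟ ♟ · ♟ · · ♟ ·
♙ · · · · · · ·
· · ♛ · ♕ · ♙ ·
· · · · · · · ·
· ♙ · ♙ ♙ ♙ · ♙
♖ ♘ ♗ · ♔ ♗ ♘ ♖



  a b c d e f g h
  ─────────────────
8│♜ ♞ · · ♚ ♝ ♞ ♜│8
7│· ♝ ♟ · ♟ ♟ · ♟│7
6│♟ ♟ · ♟ · · ♟ ·│6
5│♙ · · · · · · ·│5
4│· · ♛ · ♕ · ♙ ·│4
3│· · · · · · · ·│3
2│· ♙ · ♙ ♙ ♙ · ♙│2
1│♖ ♘ ♗ · ♔ ♗ ♘ ♖│1
  ─────────────────
  a b c d e f g h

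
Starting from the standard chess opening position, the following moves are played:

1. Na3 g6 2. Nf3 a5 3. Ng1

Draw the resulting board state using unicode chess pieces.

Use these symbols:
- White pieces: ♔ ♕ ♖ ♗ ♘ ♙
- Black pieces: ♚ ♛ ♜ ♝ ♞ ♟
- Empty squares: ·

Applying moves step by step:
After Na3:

♜ ♞ ♝ ♛ ♚ ♝ ♞ ♜
♟ ♟ ♟ ♟ ♟ ♟ ♟ ♟
· · · · · · · ·
· · · · · · · ·
· · · · · · · ·
♘ · · · · · · ·
♙ ♙ ♙ ♙ ♙ ♙ ♙ ♙
♖ · ♗ ♕ ♔ ♗ ♘ ♖


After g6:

♜ ♞ ♝ ♛ ♚ ♝ ♞ ♜
♟ ♟ ♟ ♟ ♟ ♟ · ♟
· · · · · · ♟ ·
· · · · · · · ·
· · · · · · · ·
♘ · · · · · · ·
♙ ♙ ♙ ♙ ♙ ♙ ♙ ♙
♖ · ♗ ♕ ♔ ♗ ♘ ♖


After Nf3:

♜ ♞ ♝ ♛ ♚ ♝ ♞ ♜
♟ ♟ ♟ ♟ ♟ ♟ · ♟
· · · · · · ♟ ·
· · · · · · · ·
· · · · · · · ·
♘ · · · · ♘ · ·
♙ ♙ ♙ ♙ ♙ ♙ ♙ ♙
♖ · ♗ ♕ ♔ ♗ · ♖


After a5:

♜ ♞ ♝ ♛ ♚ ♝ ♞ ♜
· ♟ ♟ ♟ ♟ ♟ · ♟
· · · · · · ♟ ·
♟ · · · · · · ·
· · · · · · · ·
♘ · · · · ♘ · ·
♙ ♙ ♙ ♙ ♙ ♙ ♙ ♙
♖ · ♗ ♕ ♔ ♗ · ♖


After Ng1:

♜ ♞ ♝ ♛ ♚ ♝ ♞ ♜
· ♟ ♟ ♟ ♟ ♟ · ♟
· · · · · · ♟ ·
♟ · · · · · · ·
· · · · · · · ·
♘ · · · · · · ·
♙ ♙ ♙ ♙ ♙ ♙ ♙ ♙
♖ · ♗ ♕ ♔ ♗ ♘ ♖



  a b c d e f g h
  ─────────────────
8│♜ ♞ ♝ ♛ ♚ ♝ ♞ ♜│8
7│· ♟ ♟ ♟ ♟ ♟ · ♟│7
6│· · · · · · ♟ ·│6
5│♟ · · · · · · ·│5
4│· · · · · · · ·│4
3│♘ · · · · · · ·│3
2│♙ ♙ ♙ ♙ ♙ ♙ ♙ ♙│2
1│♖ · ♗ ♕ ♔ ♗ ♘ ♖│1
  ─────────────────
  a b c d e f g h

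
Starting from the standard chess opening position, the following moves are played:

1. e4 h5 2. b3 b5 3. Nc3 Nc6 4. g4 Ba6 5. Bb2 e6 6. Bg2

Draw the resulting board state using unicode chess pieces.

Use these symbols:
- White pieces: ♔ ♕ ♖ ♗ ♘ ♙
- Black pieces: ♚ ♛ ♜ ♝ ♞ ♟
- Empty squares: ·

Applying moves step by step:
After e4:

♜ ♞ ♝ ♛ ♚ ♝ ♞ ♜
♟ ♟ ♟ ♟ ♟ ♟ ♟ ♟
· · · · · · · ·
· · · · · · · ·
· · · · ♙ · · ·
· · · · · · · ·
♙ ♙ ♙ ♙ · ♙ ♙ ♙
♖ ♘ ♗ ♕ ♔ ♗ ♘ ♖


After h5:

♜ ♞ ♝ ♛ ♚ ♝ ♞ ♜
♟ ♟ ♟ ♟ ♟ ♟ ♟ ·
· · · · · · · ·
· · · · · · · ♟
· · · · ♙ · · ·
· · · · · · · ·
♙ ♙ ♙ ♙ · ♙ ♙ ♙
♖ ♘ ♗ ♕ ♔ ♗ ♘ ♖


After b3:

♜ ♞ ♝ ♛ ♚ ♝ ♞ ♜
♟ ♟ ♟ ♟ ♟ ♟ ♟ ·
· · · · · · · ·
· · · · · · · ♟
· · · · ♙ · · ·
· ♙ · · · · · ·
♙ · ♙ ♙ · ♙ ♙ ♙
♖ ♘ ♗ ♕ ♔ ♗ ♘ ♖


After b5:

♜ ♞ ♝ ♛ ♚ ♝ ♞ ♜
♟ · ♟ ♟ ♟ ♟ ♟ ·
· · · · · · · ·
· ♟ · · · · · ♟
· · · · ♙ · · ·
· ♙ · · · · · ·
♙ · ♙ ♙ · ♙ ♙ ♙
♖ ♘ ♗ ♕ ♔ ♗ ♘ ♖


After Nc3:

♜ ♞ ♝ ♛ ♚ ♝ ♞ ♜
♟ · ♟ ♟ ♟ ♟ ♟ ·
· · · · · · · ·
· ♟ · · · · · ♟
· · · · ♙ · · ·
· ♙ ♘ · · · · ·
♙ · ♙ ♙ · ♙ ♙ ♙
♖ · ♗ ♕ ♔ ♗ ♘ ♖


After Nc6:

♜ · ♝ ♛ ♚ ♝ ♞ ♜
♟ · ♟ ♟ ♟ ♟ ♟ ·
· · ♞ · · · · ·
· ♟ · · · · · ♟
· · · · ♙ · · ·
· ♙ ♘ · · · · ·
♙ · ♙ ♙ · ♙ ♙ ♙
♖ · ♗ ♕ ♔ ♗ ♘ ♖


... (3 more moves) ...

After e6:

♜ · · ♛ ♚ ♝ ♞ ♜
♟ · ♟ ♟ · ♟ ♟ ·
♝ · ♞ · ♟ · · ·
· ♟ · · · · · ♟
· · · · ♙ · ♙ ·
· ♙ ♘ · · · · ·
♙ ♗ ♙ ♙ · ♙ · ♙
♖ · · ♕ ♔ ♗ ♘ ♖


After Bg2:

♜ · · ♛ ♚ ♝ ♞ ♜
♟ · ♟ ♟ · ♟ ♟ ·
♝ · ♞ · ♟ · · ·
· ♟ · · · · · ♟
· · · · ♙ · ♙ ·
· ♙ ♘ · · · · ·
♙ ♗ ♙ ♙ · ♙ ♗ ♙
♖ · · ♕ ♔ · ♘ ♖



  a b c d e f g h
  ─────────────────
8│♜ · · ♛ ♚ ♝ ♞ ♜│8
7│♟ · ♟ ♟ · ♟ ♟ ·│7
6│♝ · ♞ · ♟ · · ·│6
5│· ♟ · · · · · ♟│5
4│· · · · ♙ · ♙ ·│4
3│· ♙ ♘ · · · · ·│3
2│♙ ♗ ♙ ♙ · ♙ ♗ ♙│2
1│♖ · · ♕ ♔ · ♘ ♖│1
  ─────────────────
  a b c d e f g h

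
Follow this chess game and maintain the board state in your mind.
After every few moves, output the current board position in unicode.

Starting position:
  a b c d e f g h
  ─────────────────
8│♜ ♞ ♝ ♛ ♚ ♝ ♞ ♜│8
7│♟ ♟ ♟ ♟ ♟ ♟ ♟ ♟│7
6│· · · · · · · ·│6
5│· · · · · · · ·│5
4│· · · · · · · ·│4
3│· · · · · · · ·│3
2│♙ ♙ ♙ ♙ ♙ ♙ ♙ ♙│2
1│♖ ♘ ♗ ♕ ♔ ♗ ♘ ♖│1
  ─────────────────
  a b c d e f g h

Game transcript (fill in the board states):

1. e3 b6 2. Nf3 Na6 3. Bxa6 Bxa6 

  a b c d e f g h
  ─────────────────
8│♜ · · ♛ ♚ ♝ ♞ ♜│8
7│♟ · ♟ ♟ ♟ ♟ ♟ ♟│7
6│♝ ♟ · · · · · ·│6
5│· · · · · · · ·│5
4│· · · · · · · ·│4
3│· · · · ♙ ♘ · ·│3
2│♙ ♙ ♙ ♙ · ♙ ♙ ♙│2
1│♖ ♘ ♗ ♕ ♔ · · ♖│1
  ─────────────────
  a b c d e f g h

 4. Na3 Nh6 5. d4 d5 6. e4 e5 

  a b c d e f g h
  ─────────────────
8│♜ · · ♛ ♚ ♝ · ♜│8
7│♟ · ♟ · · ♟ ♟ ♟│7
6│♝ ♟ · · · · · ♞│6
5│· · · ♟ ♟ · · ·│5
4│· · · ♙ ♙ · · ·│4
3│♘ · · · · ♘ · ·│3
2│♙ ♙ ♙ · · ♙ ♙ ♙│2
1│♖ · ♗ ♕ ♔ · · ♖│1
  ─────────────────
  a b c d e f g h

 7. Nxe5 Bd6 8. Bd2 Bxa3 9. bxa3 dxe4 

  a b c d e f g h
  ─────────────────
8│♜ · · ♛ ♚ · · ♜│8
7│♟ · ♟ · · ♟ ♟ ♟│7
6│♝ ♟ · · · · · ♞│6
5│· · · · ♘ · · ·│5
4│· · · ♙ ♟ · · ·│4
3│♙ · · · · · · ·│3
2│♙ · ♙ ♗ · ♙ ♙ ♙│2
1│♖ · · ♕ ♔ · · ♖│1
  ─────────────────
  a b c d e f g h

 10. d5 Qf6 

  a b c d e f g h
  ─────────────────
8│♜ · · · ♚ · · ♜│8
7│♟ · ♟ · · ♟ ♟ ♟│7
6│♝ ♟ · · · ♛ · ♞│6
5│· · · ♙ ♘ · · ·│5
4│· · · · ♟ · · ·│4
3│♙ · · · · · · ·│3
2│♙ · ♙ ♗ · ♙ ♙ ♙│2
1│♖ · · ♕ ♔ · · ♖│1
  ─────────────────
  a b c d e f g h


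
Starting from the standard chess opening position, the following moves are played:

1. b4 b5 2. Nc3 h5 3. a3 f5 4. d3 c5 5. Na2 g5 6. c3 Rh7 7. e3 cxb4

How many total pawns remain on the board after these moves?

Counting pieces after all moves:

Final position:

  a b c d e f g h
  ─────────────────
8│♜ ♞ ♝ ♛ ♚ ♝ ♞ ·│8
7│♟ · · ♟ ♟ · · ♜│7
6│· · · · · · · ·│6
5│· ♟ · · · ♟ ♟ ♟│5
4│· ♟ · · · · · ·│4
3│♙ · ♙ ♙ ♙ · · ·│3
2│♘ · · · · ♙ ♙ ♙│2
1│♖ · ♗ ♕ ♔ ♗ ♘ ♖│1
  ─────────────────
  a b c d e f g h


15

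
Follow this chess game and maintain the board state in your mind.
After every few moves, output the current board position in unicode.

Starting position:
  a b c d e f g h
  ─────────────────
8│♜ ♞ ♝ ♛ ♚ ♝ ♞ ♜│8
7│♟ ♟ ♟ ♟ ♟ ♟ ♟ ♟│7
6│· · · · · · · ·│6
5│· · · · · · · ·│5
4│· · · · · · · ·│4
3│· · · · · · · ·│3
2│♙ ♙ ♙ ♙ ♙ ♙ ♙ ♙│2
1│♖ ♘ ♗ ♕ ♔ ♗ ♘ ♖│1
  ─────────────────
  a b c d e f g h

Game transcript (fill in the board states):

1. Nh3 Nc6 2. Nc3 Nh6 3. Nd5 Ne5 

  a b c d e f g h
  ─────────────────
8│♜ · ♝ ♛ ♚ ♝ · ♜│8
7│♟ ♟ ♟ ♟ ♟ ♟ ♟ ♟│7
6│· · · · · · · ♞│6
5│· · · ♘ ♞ · · ·│5
4│· · · · · · · ·│4
3│· · · · · · · ♘│3
2│♙ ♙ ♙ ♙ ♙ ♙ ♙ ♙│2
1│♖ · ♗ ♕ ♔ ♗ · ♖│1
  ─────────────────
  a b c d e f g h

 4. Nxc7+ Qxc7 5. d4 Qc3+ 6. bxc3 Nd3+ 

  a b c d e f g h
  ─────────────────
8│♜ · ♝ · ♚ ♝ · ♜│8
7│♟ ♟ · ♟ ♟ ♟ ♟ ♟│7
6│· · · · · · · ♞│6
5│· · · · · · · ·│5
4│· · · ♙ · · · ·│4
3│· · ♙ ♞ · · · ♘│3
2│♙ · ♙ · ♙ ♙ ♙ ♙│2
1│♖ · ♗ ♕ ♔ ♗ · ♖│1
  ─────────────────
  a b c d e f g h

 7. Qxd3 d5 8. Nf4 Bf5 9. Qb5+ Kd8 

  a b c d e f g h
  ─────────────────
8│♜ · · ♚ · ♝ · ♜│8
7│♟ ♟ · · ♟ ♟ ♟ ♟│7
6│· · · · · · · ♞│6
5│· ♕ · ♟ · ♝ · ·│5
4│· · · ♙ · ♘ · ·│4
3│· · ♙ · · · · ·│3
2│♙ · ♙ · ♙ ♙ ♙ ♙│2
1│♖ · ♗ · ♔ ♗ · ♖│1
  ─────────────────
  a b c d e f g h

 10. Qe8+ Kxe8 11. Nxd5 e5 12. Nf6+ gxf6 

  a b c d e f g h
  ─────────────────
8│♜ · · · ♚ ♝ · ♜│8
7│♟ ♟ · · · ♟ · ♟│7
6│· · · · · ♟ · ♞│6
5│· · · · ♟ ♝ · ·│5
4│· · · ♙ · · · ·│4
3│· · ♙ · · · · ·│3
2│♙ · ♙ · ♙ ♙ ♙ ♙│2
1│♖ · ♗ · ♔ ♗ · ♖│1
  ─────────────────
  a b c d e f g h

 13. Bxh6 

  a b c d e f g h
  ─────────────────
8│♜ · · · ♚ ♝ · ♜│8
7│♟ ♟ · · · ♟ · ♟│7
6│· · · · · ♟ · ♗│6
5│· · · · ♟ ♝ · ·│5
4│· · · ♙ · · · ·│4
3│· · ♙ · · · · ·│3
2│♙ · ♙ · ♙ ♙ ♙ ♙│2
1│♖ · · · ♔ ♗ · ♖│1
  ─────────────────
  a b c d e f g h


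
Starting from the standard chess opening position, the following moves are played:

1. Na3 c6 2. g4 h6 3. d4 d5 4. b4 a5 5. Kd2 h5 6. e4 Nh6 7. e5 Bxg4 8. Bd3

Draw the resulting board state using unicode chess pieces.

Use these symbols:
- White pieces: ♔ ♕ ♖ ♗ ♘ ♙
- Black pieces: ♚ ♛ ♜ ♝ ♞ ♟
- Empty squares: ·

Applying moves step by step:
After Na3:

♜ ♞ ♝ ♛ ♚ ♝ ♞ ♜
♟ ♟ ♟ ♟ ♟ ♟ ♟ ♟
· · · · · · · ·
· · · · · · · ·
· · · · · · · ·
♘ · · · · · · ·
♙ ♙ ♙ ♙ ♙ ♙ ♙ ♙
♖ · ♗ ♕ ♔ ♗ ♘ ♖


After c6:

♜ ♞ ♝ ♛ ♚ ♝ ♞ ♜
♟ ♟ · ♟ ♟ ♟ ♟ ♟
· · ♟ · · · · ·
· · · · · · · ·
· · · · · · · ·
♘ · · · · · · ·
♙ ♙ ♙ ♙ ♙ ♙ ♙ ♙
♖ · ♗ ♕ ♔ ♗ ♘ ♖


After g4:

♜ ♞ ♝ ♛ ♚ ♝ ♞ ♜
♟ ♟ · ♟ ♟ ♟ ♟ ♟
· · ♟ · · · · ·
· · · · · · · ·
· · · · · · ♙ ·
♘ · · · · · · ·
♙ ♙ ♙ ♙ ♙ ♙ · ♙
♖ · ♗ ♕ ♔ ♗ ♘ ♖


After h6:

♜ ♞ ♝ ♛ ♚ ♝ ♞ ♜
♟ ♟ · ♟ ♟ ♟ ♟ ·
· · ♟ · · · · ♟
· · · · · · · ·
· · · · · · ♙ ·
♘ · · · · · · ·
♙ ♙ ♙ ♙ ♙ ♙ · ♙
♖ · ♗ ♕ ♔ ♗ ♘ ♖


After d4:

♜ ♞ ♝ ♛ ♚ ♝ ♞ ♜
♟ ♟ · ♟ ♟ ♟ ♟ ·
· · ♟ · · · · ♟
· · · · · · · ·
· · · ♙ · · ♙ ·
♘ · · · · · · ·
♙ ♙ ♙ · ♙ ♙ · ♙
♖ · ♗ ♕ ♔ ♗ ♘ ♖


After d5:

♜ ♞ ♝ ♛ ♚ ♝ ♞ ♜
♟ ♟ · · ♟ ♟ ♟ ·
· · ♟ · · · · ♟
· · · ♟ · · · ·
· · · ♙ · · ♙ ·
♘ · · · · · · ·
♙ ♙ ♙ · ♙ ♙ · ♙
♖ · ♗ ♕ ♔ ♗ ♘ ♖


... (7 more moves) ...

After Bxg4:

♜ ♞ · ♛ ♚ ♝ · ♜
· ♟ · · ♟ ♟ ♟ ·
· · ♟ · · · · ♞
♟ · · ♟ ♙ · · ♟
· ♙ · ♙ · · ♝ ·
♘ · · · · · · ·
♙ · ♙ ♔ · ♙ · ♙
♖ · ♗ ♕ · ♗ ♘ ♖


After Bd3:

♜ ♞ · ♛ ♚ ♝ · ♜
· ♟ · · ♟ ♟ ♟ ·
· · ♟ · · · · ♞
♟ · · ♟ ♙ · · ♟
· ♙ · ♙ · · ♝ ·
♘ · · ♗ · · · ·
♙ · ♙ ♔ · ♙ · ♙
♖ · ♗ ♕ · · ♘ ♖



  a b c d e f g h
  ─────────────────
8│♜ ♞ · ♛ ♚ ♝ · ♜│8
7│· ♟ · · ♟ ♟ ♟ ·│7
6│· · ♟ · · · · ♞│6
5│♟ · · ♟ ♙ · · ♟│5
4│· ♙ · ♙ · · ♝ ·│4
3│♘ · · ♗ · · · ·│3
2│♙ · ♙ ♔ · ♙ · ♙│2
1│♖ · ♗ ♕ · · ♘ ♖│1
  ─────────────────
  a b c d e f g h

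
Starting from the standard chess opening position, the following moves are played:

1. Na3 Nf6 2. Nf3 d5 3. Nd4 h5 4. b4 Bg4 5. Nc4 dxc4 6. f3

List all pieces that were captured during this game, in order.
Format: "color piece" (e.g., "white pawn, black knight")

Tracking captures:
  dxc4: captured white knight

white knight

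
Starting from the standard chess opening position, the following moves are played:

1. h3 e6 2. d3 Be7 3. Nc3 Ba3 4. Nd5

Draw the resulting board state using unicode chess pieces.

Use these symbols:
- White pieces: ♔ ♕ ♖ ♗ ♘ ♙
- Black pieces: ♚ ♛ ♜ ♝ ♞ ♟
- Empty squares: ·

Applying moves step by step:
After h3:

♜ ♞ ♝ ♛ ♚ ♝ ♞ ♜
♟ ♟ ♟ ♟ ♟ ♟ ♟ ♟
· · · · · · · ·
· · · · · · · ·
· · · · · · · ·
· · · · · · · ♙
♙ ♙ ♙ ♙ ♙ ♙ ♙ ·
♖ ♘ ♗ ♕ ♔ ♗ ♘ ♖


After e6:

♜ ♞ ♝ ♛ ♚ ♝ ♞ ♜
♟ ♟ ♟ ♟ · ♟ ♟ ♟
· · · · ♟ · · ·
· · · · · · · ·
· · · · · · · ·
· · · · · · · ♙
♙ ♙ ♙ ♙ ♙ ♙ ♙ ·
♖ ♘ ♗ ♕ ♔ ♗ ♘ ♖


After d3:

♜ ♞ ♝ ♛ ♚ ♝ ♞ ♜
♟ ♟ ♟ ♟ · ♟ ♟ ♟
· · · · ♟ · · ·
· · · · · · · ·
· · · · · · · ·
· · · ♙ · · · ♙
♙ ♙ ♙ · ♙ ♙ ♙ ·
♖ ♘ ♗ ♕ ♔ ♗ ♘ ♖


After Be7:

♜ ♞ ♝ ♛ ♚ · ♞ ♜
♟ ♟ ♟ ♟ ♝ ♟ ♟ ♟
· · · · ♟ · · ·
· · · · · · · ·
· · · · · · · ·
· · · ♙ · · · ♙
♙ ♙ ♙ · ♙ ♙ ♙ ·
♖ ♘ ♗ ♕ ♔ ♗ ♘ ♖


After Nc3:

♜ ♞ ♝ ♛ ♚ · ♞ ♜
♟ ♟ ♟ ♟ ♝ ♟ ♟ ♟
· · · · ♟ · · ·
· · · · · · · ·
· · · · · · · ·
· · ♘ ♙ · · · ♙
♙ ♙ ♙ · ♙ ♙ ♙ ·
♖ · ♗ ♕ ♔ ♗ ♘ ♖


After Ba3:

♜ ♞ ♝ ♛ ♚ · ♞ ♜
♟ ♟ ♟ ♟ · ♟ ♟ ♟
· · · · ♟ · · ·
· · · · · · · ·
· · · · · · · ·
♝ · ♘ ♙ · · · ♙
♙ ♙ ♙ · ♙ ♙ ♙ ·
♖ · ♗ ♕ ♔ ♗ ♘ ♖


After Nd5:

♜ ♞ ♝ ♛ ♚ · ♞ ♜
♟ ♟ ♟ ♟ · ♟ ♟ ♟
· · · · ♟ · · ·
· · · ♘ · · · ·
· · · · · · · ·
♝ · · ♙ · · · ♙
♙ ♙ ♙ · ♙ ♙ ♙ ·
♖ · ♗ ♕ ♔ ♗ ♘ ♖



  a b c d e f g h
  ─────────────────
8│♜ ♞ ♝ ♛ ♚ · ♞ ♜│8
7│♟ ♟ ♟ ♟ · ♟ ♟ ♟│7
6│· · · · ♟ · · ·│6
5│· · · ♘ · · · ·│5
4│· · · · · · · ·│4
3│♝ · · ♙ · · · ♙│3
2│♙ ♙ ♙ · ♙ ♙ ♙ ·│2
1│♖ · ♗ ♕ ♔ ♗ ♘ ♖│1
  ─────────────────
  a b c d e f g h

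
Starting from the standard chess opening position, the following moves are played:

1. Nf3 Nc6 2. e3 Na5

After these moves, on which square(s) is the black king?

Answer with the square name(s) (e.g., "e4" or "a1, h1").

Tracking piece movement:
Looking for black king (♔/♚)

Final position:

  a b c d e f g h
  ─────────────────
8│♜ · ♝ ♛ ♚ ♝ ♞ ♜│8
7│♟ ♟ ♟ ♟ ♟ ♟ ♟ ♟│7
6│· · · · · · · ·│6
5│♞ · · · · · · ·│5
4│· · · · · · · ·│4
3│· · · · ♙ ♘ · ·│3
2│♙ ♙ ♙ ♙ · ♙ ♙ ♙│2
1│♖ ♘ ♗ ♕ ♔ ♗ · ♖│1
  ─────────────────
  a b c d e f g h


e8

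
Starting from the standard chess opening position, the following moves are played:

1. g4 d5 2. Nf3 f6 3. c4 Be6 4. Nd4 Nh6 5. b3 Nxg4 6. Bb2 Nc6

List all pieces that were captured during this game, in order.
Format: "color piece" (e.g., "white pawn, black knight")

Tracking captures:
  Nxg4: captured white pawn

white pawn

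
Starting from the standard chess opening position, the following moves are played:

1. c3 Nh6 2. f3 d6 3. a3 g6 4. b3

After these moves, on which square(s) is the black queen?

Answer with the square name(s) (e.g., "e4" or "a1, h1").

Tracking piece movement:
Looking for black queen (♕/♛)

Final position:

  a b c d e f g h
  ─────────────────
8│♜ ♞ ♝ ♛ ♚ ♝ · ♜│8
7│♟ ♟ ♟ · ♟ ♟ · ♟│7
6│· · · ♟ · · ♟ ♞│6
5│· · · · · · · ·│5
4│· · · · · · · ·│4
3│♙ ♙ ♙ · · ♙ · ·│3
2│· · · ♙ ♙ · ♙ ♙│2
1│♖ ♘ ♗ ♕ ♔ ♗ ♘ ♖│1
  ─────────────────
  a b c d e f g h


d8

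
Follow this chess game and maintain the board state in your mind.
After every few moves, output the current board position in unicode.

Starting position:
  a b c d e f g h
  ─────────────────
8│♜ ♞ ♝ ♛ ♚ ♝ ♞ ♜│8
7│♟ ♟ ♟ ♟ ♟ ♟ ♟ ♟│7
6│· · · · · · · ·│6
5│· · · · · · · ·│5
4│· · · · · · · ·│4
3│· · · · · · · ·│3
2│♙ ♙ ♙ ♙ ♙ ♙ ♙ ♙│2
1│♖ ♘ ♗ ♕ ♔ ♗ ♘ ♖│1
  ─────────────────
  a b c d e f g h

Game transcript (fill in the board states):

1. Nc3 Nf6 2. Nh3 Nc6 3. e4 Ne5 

  a b c d e f g h
  ─────────────────
8│♜ · ♝ ♛ ♚ ♝ · ♜│8
7│♟ ♟ ♟ ♟ ♟ ♟ ♟ ♟│7
6│· · · · · ♞ · ·│6
5│· · · · ♞ · · ·│5
4│· · · · ♙ · · ·│4
3│· · ♘ · · · · ♘│3
2│♙ ♙ ♙ ♙ · ♙ ♙ ♙│2
1│♖ · ♗ ♕ ♔ ♗ · ♖│1
  ─────────────────
  a b c d e f g h

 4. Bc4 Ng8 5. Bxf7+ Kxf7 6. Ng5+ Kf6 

  a b c d e f g h
  ─────────────────
8│♜ · ♝ ♛ · ♝ ♞ ♜│8
7│♟ ♟ ♟ ♟ ♟ · ♟ ♟│7
6│· · · · · ♚ · ·│6
5│· · · · ♞ · ♘ ·│5
4│· · · · ♙ · · ·│4
3│· · ♘ · · · · ·│3
2│♙ ♙ ♙ ♙ · ♙ ♙ ♙│2
1│♖ · ♗ ♕ ♔ · · ♖│1
  ─────────────────
  a b c d e f g h

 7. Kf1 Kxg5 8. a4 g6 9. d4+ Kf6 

  a b c d e f g h
  ─────────────────
8│♜ · ♝ ♛ · ♝ ♞ ♜│8
7│♟ ♟ ♟ ♟ ♟ · · ♟│7
6│· · · · · ♚ ♟ ·│6
5│· · · · ♞ · · ·│5
4│♙ · · ♙ ♙ · · ·│4
3│· · ♘ · · · · ·│3
2│· ♙ ♙ · · ♙ ♙ ♙│2
1│♖ · ♗ ♕ · ♔ · ♖│1
  ─────────────────
  a b c d e f g h

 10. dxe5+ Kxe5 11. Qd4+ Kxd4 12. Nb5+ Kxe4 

  a b c d e f g h
  ─────────────────
8│♜ · ♝ ♛ · ♝ ♞ ♜│8
7│♟ ♟ ♟ ♟ ♟ · · ♟│7
6│· · · · · · ♟ ·│6
5│· ♘ · · · · · ·│5
4│♙ · · · ♚ · · ·│4
3│· · · · · · · ·│3
2│· ♙ ♙ · · ♙ ♙ ♙│2
1│♖ · ♗ · · ♔ · ♖│1
  ─────────────────
  a b c d e f g h

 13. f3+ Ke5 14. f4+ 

  a b c d e f g h
  ─────────────────
8│♜ · ♝ ♛ · ♝ ♞ ♜│8
7│♟ ♟ ♟ ♟ ♟ · · ♟│7
6│· · · · · · ♟ ·│6
5│· ♘ · · ♚ · · ·│5
4│♙ · · · · ♙ · ·│4
3│· · · · · · · ·│3
2│· ♙ ♙ · · · ♙ ♙│2
1│♖ · ♗ · · ♔ · ♖│1
  ─────────────────
  a b c d e f g h


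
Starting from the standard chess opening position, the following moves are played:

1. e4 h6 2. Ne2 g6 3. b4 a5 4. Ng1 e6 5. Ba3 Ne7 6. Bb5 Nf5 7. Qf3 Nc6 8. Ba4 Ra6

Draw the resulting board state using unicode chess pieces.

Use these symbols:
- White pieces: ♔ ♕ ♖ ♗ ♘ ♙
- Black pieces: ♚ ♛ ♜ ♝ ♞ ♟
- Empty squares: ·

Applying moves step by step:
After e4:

♜ ♞ ♝ ♛ ♚ ♝ ♞ ♜
♟ ♟ ♟ ♟ ♟ ♟ ♟ ♟
· · · · · · · ·
· · · · · · · ·
· · · · ♙ · · ·
· · · · · · · ·
♙ ♙ ♙ ♙ · ♙ ♙ ♙
♖ ♘ ♗ ♕ ♔ ♗ ♘ ♖


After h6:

♜ ♞ ♝ ♛ ♚ ♝ ♞ ♜
♟ ♟ ♟ ♟ ♟ ♟ ♟ ·
· · · · · · · ♟
· · · · · · · ·
· · · · ♙ · · ·
· · · · · · · ·
♙ ♙ ♙ ♙ · ♙ ♙ ♙
♖ ♘ ♗ ♕ ♔ ♗ ♘ ♖


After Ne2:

♜ ♞ ♝ ♛ ♚ ♝ ♞ ♜
♟ ♟ ♟ ♟ ♟ ♟ ♟ ·
· · · · · · · ♟
· · · · · · · ·
· · · · ♙ · · ·
· · · · · · · ·
♙ ♙ ♙ ♙ ♘ ♙ ♙ ♙
♖ ♘ ♗ ♕ ♔ ♗ · ♖


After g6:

♜ ♞ ♝ ♛ ♚ ♝ ♞ ♜
♟ ♟ ♟ ♟ ♟ ♟ · ·
· · · · · · ♟ ♟
· · · · · · · ·
· · · · ♙ · · ·
· · · · · · · ·
♙ ♙ ♙ ♙ ♘ ♙ ♙ ♙
♖ ♘ ♗ ♕ ♔ ♗ · ♖


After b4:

♜ ♞ ♝ ♛ ♚ ♝ ♞ ♜
♟ ♟ ♟ ♟ ♟ ♟ · ·
· · · · · · ♟ ♟
· · · · · · · ·
· ♙ · · ♙ · · ·
· · · · · · · ·
♙ · ♙ ♙ ♘ ♙ ♙ ♙
♖ ♘ ♗ ♕ ♔ ♗ · ♖


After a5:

♜ ♞ ♝ ♛ ♚ ♝ ♞ ♜
· ♟ ♟ ♟ ♟ ♟ · ·
· · · · · · ♟ ♟
♟ · · · · · · ·
· ♙ · · ♙ · · ·
· · · · · · · ·
♙ · ♙ ♙ ♘ ♙ ♙ ♙
♖ ♘ ♗ ♕ ♔ ♗ · ♖


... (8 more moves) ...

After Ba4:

♜ · ♝ ♛ ♚ ♝ · ♜
· ♟ ♟ ♟ · ♟ · ·
· · ♞ · ♟ · ♟ ♟
♟ · · · · ♞ · ·
♗ ♙ · · ♙ · · ·
♗ · · · · ♕ · ·
♙ · ♙ ♙ · ♙ ♙ ♙
♖ ♘ · · ♔ · ♘ ♖


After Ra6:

· · ♝ ♛ ♚ ♝ · ♜
· ♟ ♟ ♟ · ♟ · ·
♜ · ♞ · ♟ · ♟ ♟
♟ · · · · ♞ · ·
♗ ♙ · · ♙ · · ·
♗ · · · · ♕ · ·
♙ · ♙ ♙ · ♙ ♙ ♙
♖ ♘ · · ♔ · ♘ ♖



  a b c d e f g h
  ─────────────────
8│· · ♝ ♛ ♚ ♝ · ♜│8
7│· ♟ ♟ ♟ · ♟ · ·│7
6│♜ · ♞ · ♟ · ♟ ♟│6
5│♟ · · · · ♞ · ·│5
4│♗ ♙ · · ♙ · · ·│4
3│♗ · · · · ♕ · ·│3
2│♙ · ♙ ♙ · ♙ ♙ ♙│2
1│♖ ♘ · · ♔ · ♘ ♖│1
  ─────────────────
  a b c d e f g h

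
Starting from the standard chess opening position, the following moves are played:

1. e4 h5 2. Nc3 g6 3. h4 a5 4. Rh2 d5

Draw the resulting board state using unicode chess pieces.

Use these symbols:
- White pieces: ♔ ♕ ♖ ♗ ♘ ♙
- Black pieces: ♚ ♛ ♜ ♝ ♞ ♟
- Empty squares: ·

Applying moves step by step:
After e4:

♜ ♞ ♝ ♛ ♚ ♝ ♞ ♜
♟ ♟ ♟ ♟ ♟ ♟ ♟ ♟
· · · · · · · ·
· · · · · · · ·
· · · · ♙ · · ·
· · · · · · · ·
♙ ♙ ♙ ♙ · ♙ ♙ ♙
♖ ♘ ♗ ♕ ♔ ♗ ♘ ♖


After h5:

♜ ♞ ♝ ♛ ♚ ♝ ♞ ♜
♟ ♟ ♟ ♟ ♟ ♟ ♟ ·
· · · · · · · ·
· · · · · · · ♟
· · · · ♙ · · ·
· · · · · · · ·
♙ ♙ ♙ ♙ · ♙ ♙ ♙
♖ ♘ ♗ ♕ ♔ ♗ ♘ ♖


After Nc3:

♜ ♞ ♝ ♛ ♚ ♝ ♞ ♜
♟ ♟ ♟ ♟ ♟ ♟ ♟ ·
· · · · · · · ·
· · · · · · · ♟
· · · · ♙ · · ·
· · ♘ · · · · ·
♙ ♙ ♙ ♙ · ♙ ♙ ♙
♖ · ♗ ♕ ♔ ♗ ♘ ♖


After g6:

♜ ♞ ♝ ♛ ♚ ♝ ♞ ♜
♟ ♟ ♟ ♟ ♟ ♟ · ·
· · · · · · ♟ ·
· · · · · · · ♟
· · · · ♙ · · ·
· · ♘ · · · · ·
♙ ♙ ♙ ♙ · ♙ ♙ ♙
♖ · ♗ ♕ ♔ ♗ ♘ ♖


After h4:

♜ ♞ ♝ ♛ ♚ ♝ ♞ ♜
♟ ♟ ♟ ♟ ♟ ♟ · ·
· · · · · · ♟ ·
· · · · · · · ♟
· · · · ♙ · · ♙
· · ♘ · · · · ·
♙ ♙ ♙ ♙ · ♙ ♙ ·
♖ · ♗ ♕ ♔ ♗ ♘ ♖


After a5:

♜ ♞ ♝ ♛ ♚ ♝ ♞ ♜
· ♟ ♟ ♟ ♟ ♟ · ·
· · · · · · ♟ ·
♟ · · · · · · ♟
· · · · ♙ · · ♙
· · ♘ · · · · ·
♙ ♙ ♙ ♙ · ♙ ♙ ·
♖ · ♗ ♕ ♔ ♗ ♘ ♖


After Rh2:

♜ ♞ ♝ ♛ ♚ ♝ ♞ ♜
· ♟ ♟ ♟ ♟ ♟ · ·
· · · · · · ♟ ·
♟ · · · · · · ♟
· · · · ♙ · · ♙
· · ♘ · · · · ·
♙ ♙ ♙ ♙ · ♙ ♙ ♖
♖ · ♗ ♕ ♔ ♗ ♘ ·


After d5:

♜ ♞ ♝ ♛ ♚ ♝ ♞ ♜
· ♟ ♟ · ♟ ♟ · ·
· · · · · · ♟ ·
♟ · · ♟ · · · ♟
· · · · ♙ · · ♙
· · ♘ · · · · ·
♙ ♙ ♙ ♙ · ♙ ♙ ♖
♖ · ♗ ♕ ♔ ♗ ♘ ·



  a b c d e f g h
  ─────────────────
8│♜ ♞ ♝ ♛ ♚ ♝ ♞ ♜│8
7│· ♟ ♟ · ♟ ♟ · ·│7
6│· · · · · · ♟ ·│6
5│♟ · · ♟ · · · ♟│5
4│· · · · ♙ · · ♙│4
3│· · ♘ · · · · ·│3
2│♙ ♙ ♙ ♙ · ♙ ♙ ♖│2
1│♖ · ♗ ♕ ♔ ♗ ♘ ·│1
  ─────────────────
  a b c d e f g h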